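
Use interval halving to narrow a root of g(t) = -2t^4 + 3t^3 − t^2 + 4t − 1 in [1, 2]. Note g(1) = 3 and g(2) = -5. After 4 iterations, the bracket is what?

[1.75, 1.8125]

t = 1.5 gives g = 2.75, positive; keep [1.5, 2]
t = 1.75 gives g = 0.257812, positive; keep [1.75, 2]
t = 1.875 gives g = -1.959473, negative; keep [1.75, 1.875]
t = 1.8125 gives g = -0.7566, negative; keep [1.75, 1.8125]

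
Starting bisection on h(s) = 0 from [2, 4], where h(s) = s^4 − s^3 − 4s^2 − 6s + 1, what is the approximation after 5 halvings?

2.9375

s = 3 gives h = 1, positive; keep [2, 3]
s = 2.5 gives h = -15.5625, negative; keep [2.5, 3]
s = 2.75 gives h = -9.355469, negative; keep [2.75, 3]
s = 2.875 gives h = -4.7556, negative; keep [2.875, 3]
s = 2.9375 gives h = -2.03, negative; keep [2.9375, 3]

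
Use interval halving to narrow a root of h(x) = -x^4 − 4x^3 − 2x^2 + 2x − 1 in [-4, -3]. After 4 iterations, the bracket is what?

h(-3.5) = -11.0625 < 0, so the root lies in [-3.5, -3]
h(-3.25) = -2.878906 < 0, so the root lies in [-3.25, -3]
h(-3.125) = -0.078369 < 0, so the root lies in [-3.125, -3]
h(-3.0625) = 1.0449 > 0, so the root lies in [-3.125, -3.0625]

[-3.125, -3.0625]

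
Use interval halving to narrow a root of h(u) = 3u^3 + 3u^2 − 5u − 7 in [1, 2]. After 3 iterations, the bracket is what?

midpoint 1.5: h = 2.375 > 0 → [1, 1.5]
midpoint 1.25: h = -2.703125 < 0 → [1.25, 1.5]
midpoint 1.375: h = -0.404297 < 0 → [1.375, 1.5]

[1.375, 1.5]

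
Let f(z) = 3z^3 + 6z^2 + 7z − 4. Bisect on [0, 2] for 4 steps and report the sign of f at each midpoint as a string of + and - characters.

++--

m = 1, f(m) = 12 (+); new bracket [0, 1]
m = 0.5, f(m) = 1.375 (+); new bracket [0, 0.5]
m = 0.25, f(m) = -1.828125 (−); new bracket [0.25, 0.5]
m = 0.375, f(m) = -0.373 (−); new bracket [0.375, 0.5]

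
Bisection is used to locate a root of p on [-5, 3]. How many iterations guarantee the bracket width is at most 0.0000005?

24

Width after n steps is 8/2^n. Need 2^n ≥ 8/0.0000005 = 16000000.
2^23 = 8388608 < 16000000 ≤ 2^24 = 16777216, so n = 24.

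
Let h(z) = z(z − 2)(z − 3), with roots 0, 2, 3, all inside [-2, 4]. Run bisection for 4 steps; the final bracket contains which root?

0

h(1) = 2 > 0, so the root lies in [-2, 1]
h(-0.5) = -4.375 < 0, so the root lies in [-0.5, 1]
h(0.25) = 1.203125 > 0, so the root lies in [-0.5, 0.25]
h(-0.125) = -0.8301 < 0, so the root lies in [-0.125, 0.25]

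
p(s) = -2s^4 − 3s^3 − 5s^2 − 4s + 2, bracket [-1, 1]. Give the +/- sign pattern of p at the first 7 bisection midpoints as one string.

s = 0 gives p = 2, positive; keep [0, 1]
s = 0.5 gives p = -1.75, negative; keep [0, 0.5]
s = 0.25 gives p = 0.632812, positive; keep [0.25, 0.5]
s = 0.375 gives p = -0.4009, negative; keep [0.25, 0.375]
s = 0.3125 gives p = 0.1511, positive; keep [0.3125, 0.375]
s = 0.34375 gives p = -0.1156, negative; keep [0.3125, 0.34375]
s = 0.328125 gives p = 0.02, positive; keep [0.328125, 0.34375]

+-+-+-+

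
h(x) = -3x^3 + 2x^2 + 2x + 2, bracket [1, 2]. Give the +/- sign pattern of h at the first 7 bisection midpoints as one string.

midpoint 1.5: h = -0.625 < 0 → [1, 1.5]
midpoint 1.25: h = 1.765625 > 0 → [1.25, 1.5]
midpoint 1.375: h = 0.732422 > 0 → [1.375, 1.5]
midpoint 1.4375: h = 0.0964 > 0 → [1.4375, 1.5]
midpoint 1.46875: h = -0.2533 < 0 → [1.4375, 1.46875]
midpoint 1.453125: h = -0.0757 < 0 → [1.4375, 1.453125]
midpoint 1.4453125: h = 0.011 > 0 → [1.4453125, 1.453125]

-+++--+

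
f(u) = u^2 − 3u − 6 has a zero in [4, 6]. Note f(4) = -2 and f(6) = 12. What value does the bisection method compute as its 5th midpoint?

m = 5, f(m) = 4 (+); new bracket [4, 5]
m = 4.5, f(m) = 0.75 (+); new bracket [4, 4.5]
m = 4.25, f(m) = -0.6875 (−); new bracket [4.25, 4.5]
m = 4.375, f(m) = 0.0156 (+); new bracket [4.25, 4.375]
m = 4.3125, f(m) = -0.3398 (−); new bracket [4.3125, 4.375]

4.3125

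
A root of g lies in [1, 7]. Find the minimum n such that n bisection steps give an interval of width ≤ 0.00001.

20

Width after n steps is 6/2^n. Need 2^n ≥ 6/0.00001 = 600000.
2^19 = 524288 < 600000 ≤ 2^20 = 1048576, so n = 20.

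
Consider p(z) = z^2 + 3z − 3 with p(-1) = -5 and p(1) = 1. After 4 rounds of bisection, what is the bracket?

[0.75, 0.875]

z = 0 gives p = -3, negative; keep [0, 1]
z = 0.5 gives p = -1.25, negative; keep [0.5, 1]
z = 0.75 gives p = -0.1875, negative; keep [0.75, 1]
z = 0.875 gives p = 0.3906, positive; keep [0.75, 0.875]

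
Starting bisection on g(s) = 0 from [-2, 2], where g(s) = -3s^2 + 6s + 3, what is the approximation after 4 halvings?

s = 0 gives g = 3, positive; keep [-2, 0]
s = -1 gives g = -6, negative; keep [-1, 0]
s = -0.5 gives g = -0.75, negative; keep [-0.5, 0]
s = -0.25 gives g = 1.3125, positive; keep [-0.5, -0.25]

-0.25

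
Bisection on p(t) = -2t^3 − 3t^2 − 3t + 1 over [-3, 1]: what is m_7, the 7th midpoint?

m = -1, p(m) = 3 (+); new bracket [-1, 1]
m = 0, p(m) = 1 (+); new bracket [0, 1]
m = 0.5, p(m) = -1.5 (−); new bracket [0, 0.5]
m = 0.25, p(m) = 0.0312 (+); new bracket [0.25, 0.5]
m = 0.375, p(m) = -0.6523 (−); new bracket [0.25, 0.375]
m = 0.3125, p(m) = -0.2915 (−); new bracket [0.25, 0.3125]
m = 0.28125, p(m) = -0.1255 (−); new bracket [0.25, 0.28125]

0.28125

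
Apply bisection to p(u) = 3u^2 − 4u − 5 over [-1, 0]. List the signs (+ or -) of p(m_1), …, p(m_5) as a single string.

p(-0.5) = -2.25 < 0, so the root lies in [-1, -0.5]
p(-0.75) = -0.3125 < 0, so the root lies in [-1, -0.75]
p(-0.875) = 0.796875 > 0, so the root lies in [-0.875, -0.75]
p(-0.8125) = 0.2305 > 0, so the root lies in [-0.8125, -0.75]
p(-0.78125) = -0.0439 < 0, so the root lies in [-0.8125, -0.78125]

--++-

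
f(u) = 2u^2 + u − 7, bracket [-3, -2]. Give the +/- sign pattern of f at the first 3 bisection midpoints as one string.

u = -2.5 gives f = 3, positive; keep [-2.5, -2]
u = -2.25 gives f = 0.875, positive; keep [-2.25, -2]
u = -2.125 gives f = -0.09375, negative; keep [-2.25, -2.125]

++-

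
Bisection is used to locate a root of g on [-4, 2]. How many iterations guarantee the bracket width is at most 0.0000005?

24

Width after n steps is 6/2^n. Need 2^n ≥ 6/0.0000005 = 12000000.
2^23 = 8388608 < 12000000 ≤ 2^24 = 16777216, so n = 24.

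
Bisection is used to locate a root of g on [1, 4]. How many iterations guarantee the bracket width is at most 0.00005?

16

Width after n steps is 3/2^n. Need 2^n ≥ 3/0.00005 = 60000.
2^15 = 32768 < 60000 ≤ 2^16 = 65536, so n = 16.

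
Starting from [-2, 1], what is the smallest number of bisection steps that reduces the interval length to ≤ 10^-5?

Width after n steps is 3/2^n. Need 2^n ≥ 3/10^-5 = 300000.
2^18 = 262144 < 300000 ≤ 2^19 = 524288, so n = 19.

19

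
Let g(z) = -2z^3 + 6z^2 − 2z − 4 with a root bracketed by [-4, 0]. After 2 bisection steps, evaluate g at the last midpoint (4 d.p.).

midpoint -2: g = 40 > 0 → [-2, 0]
midpoint -1: g = 6 > 0 → [-1, 0]

6.0000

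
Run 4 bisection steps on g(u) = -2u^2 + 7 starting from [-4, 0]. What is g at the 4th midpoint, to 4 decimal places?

0.8750

m = -2, g(m) = -1 (−); new bracket [-2, 0]
m = -1, g(m) = 5 (+); new bracket [-2, -1]
m = -1.5, g(m) = 2.5 (+); new bracket [-2, -1.5]
m = -1.75, g(m) = 0.875 (+); new bracket [-2, -1.75]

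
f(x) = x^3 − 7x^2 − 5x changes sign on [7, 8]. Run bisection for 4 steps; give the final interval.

[7.625, 7.6875]

midpoint 7.5: f = -9.375 < 0 → [7.5, 8]
midpoint 7.75: f = 6.296875 > 0 → [7.5, 7.75]
midpoint 7.625: f = -1.787109 < 0 → [7.625, 7.75]
midpoint 7.6875: f = 2.1921 > 0 → [7.625, 7.6875]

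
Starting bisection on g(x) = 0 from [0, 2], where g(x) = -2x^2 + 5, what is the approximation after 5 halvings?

1.5625

g(1) = 3 > 0, so the root lies in [1, 2]
g(1.5) = 0.5 > 0, so the root lies in [1.5, 2]
g(1.75) = -1.125 < 0, so the root lies in [1.5, 1.75]
g(1.625) = -0.2812 < 0, so the root lies in [1.5, 1.625]
g(1.5625) = 0.1172 > 0, so the root lies in [1.5625, 1.625]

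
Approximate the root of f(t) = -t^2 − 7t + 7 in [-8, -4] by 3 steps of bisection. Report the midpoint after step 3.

f(-6) = 13 > 0, so the root lies in [-8, -6]
f(-7) = 7 > 0, so the root lies in [-8, -7]
f(-7.5) = 3.25 > 0, so the root lies in [-8, -7.5]

-7.5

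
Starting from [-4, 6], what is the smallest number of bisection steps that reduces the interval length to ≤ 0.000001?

Width after n steps is 10/2^n. Need 2^n ≥ 10/0.000001 = 10000000.
2^23 = 8388608 < 10000000 ≤ 2^24 = 16777216, so n = 24.

24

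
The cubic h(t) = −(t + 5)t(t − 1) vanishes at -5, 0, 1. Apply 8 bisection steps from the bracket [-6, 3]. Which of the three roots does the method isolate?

midpoint -1.5: h = -13.125 < 0 → [-6, -1.5]
midpoint -3.75: h = -22.265625 < 0 → [-6, -3.75]
midpoint -4.875: h = -3.580078 < 0 → [-6, -4.875]
midpoint -5.4375: h = 15.3142 > 0 → [-5.4375, -4.875]
midpoint -5.15625: h = 4.9599 > 0 → [-5.15625, -4.875]
midpoint -5.015625: h = 0.4714 > 0 → [-5.015625, -4.875]
midpoint -4.9453125: h = -1.6079 < 0 → [-5.015625, -4.9453125]
midpoint -4.98046875: h = -0.5817 < 0 → [-5.015625, -4.98046875]

-5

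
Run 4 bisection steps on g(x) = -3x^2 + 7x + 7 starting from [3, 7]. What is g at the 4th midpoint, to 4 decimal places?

midpoint 5: g = -33 < 0 → [3, 5]
midpoint 4: g = -13 < 0 → [3, 4]
midpoint 3.5: g = -5.25 < 0 → [3, 3.5]
midpoint 3.25: g = -1.9375 < 0 → [3, 3.25]

-1.9375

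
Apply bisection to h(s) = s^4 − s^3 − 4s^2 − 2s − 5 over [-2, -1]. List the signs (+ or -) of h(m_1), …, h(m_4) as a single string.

m = -1.5, h(m) = -2.5625 (−); new bracket [-2, -1.5]
m = -1.75, h(m) = 0.988281 (+); new bracket [-1.75, -1.5]
m = -1.625, h(m) = -1.048584 (−); new bracket [-1.75, -1.625]
m = -1.6875, h(m) = -0.1011 (−); new bracket [-1.75, -1.6875]

-+--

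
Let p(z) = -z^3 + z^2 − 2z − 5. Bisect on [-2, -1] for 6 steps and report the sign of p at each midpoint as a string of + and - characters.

z = -1.5 gives p = 3.625, positive; keep [-1.5, -1]
z = -1.25 gives p = 1.015625, positive; keep [-1.25, -1]
z = -1.125 gives p = -0.060547, negative; keep [-1.25, -1.125]
z = -1.1875 gives p = 0.4597, positive; keep [-1.1875, -1.125]
z = -1.15625 gives p = 0.1952, positive; keep [-1.15625, -1.125]
z = -1.140625 gives p = 0.0663, positive; keep [-1.140625, -1.125]

++-+++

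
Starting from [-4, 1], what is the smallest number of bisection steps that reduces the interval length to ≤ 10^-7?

Width after n steps is 5/2^n. Need 2^n ≥ 5/10^-7 = 50000000.
2^25 = 33554432 < 50000000 ≤ 2^26 = 67108864, so n = 26.

26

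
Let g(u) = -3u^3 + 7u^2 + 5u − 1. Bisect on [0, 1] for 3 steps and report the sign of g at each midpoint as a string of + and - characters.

++-

m = 0.5, g(m) = 2.875 (+); new bracket [0, 0.5]
m = 0.25, g(m) = 0.640625 (+); new bracket [0, 0.25]
m = 0.125, g(m) = -0.271484 (−); new bracket [0.125, 0.25]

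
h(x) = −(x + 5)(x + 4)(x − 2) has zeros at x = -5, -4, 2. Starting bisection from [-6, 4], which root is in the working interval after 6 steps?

2

m = -1, h(m) = 36 (+); new bracket [-1, 4]
m = 1.5, h(m) = 17.875 (+); new bracket [1.5, 4]
m = 2.75, h(m) = -39.234375 (−); new bracket [1.5, 2.75]
m = 2.125, h(m) = -5.4551 (−); new bracket [1.5, 2.125]
m = 1.8125, h(m) = 7.4246 (+); new bracket [1.8125, 2.125]
m = 1.96875, h(m) = 1.2998 (+); new bracket [1.96875, 2.125]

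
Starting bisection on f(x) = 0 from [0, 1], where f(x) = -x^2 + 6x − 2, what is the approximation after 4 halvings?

f(0.5) = 0.75 > 0, so the root lies in [0, 0.5]
f(0.25) = -0.5625 < 0, so the root lies in [0.25, 0.5]
f(0.375) = 0.109375 > 0, so the root lies in [0.25, 0.375]
f(0.3125) = -0.2227 < 0, so the root lies in [0.3125, 0.375]

0.3125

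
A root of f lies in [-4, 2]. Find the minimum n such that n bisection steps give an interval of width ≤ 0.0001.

Width after n steps is 6/2^n. Need 2^n ≥ 6/0.0001 = 60000.
2^15 = 32768 < 60000 ≤ 2^16 = 65536, so n = 16.

16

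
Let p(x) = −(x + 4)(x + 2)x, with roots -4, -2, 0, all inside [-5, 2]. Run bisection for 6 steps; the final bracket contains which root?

x = -1.5 gives p = 1.875, positive; keep [-1.5, 2]
x = 0.25 gives p = -2.390625, negative; keep [-1.5, 0.25]
x = -0.625 gives p = 2.900391, positive; keep [-0.625, 0.25]
x = -0.1875 gives p = 1.2957, positive; keep [-0.1875, 0.25]
x = 0.03125 gives p = -0.2559, negative; keep [-0.1875, 0.03125]
x = -0.078125 gives p = 0.5889, positive; keep [-0.078125, 0.03125]

0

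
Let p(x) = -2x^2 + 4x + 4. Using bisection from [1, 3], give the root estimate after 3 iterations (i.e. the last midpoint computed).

2.75

x = 2 gives p = 4, positive; keep [2, 3]
x = 2.5 gives p = 1.5, positive; keep [2.5, 3]
x = 2.75 gives p = -0.125, negative; keep [2.5, 2.75]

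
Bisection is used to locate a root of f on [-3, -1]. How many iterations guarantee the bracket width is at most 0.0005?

12

Width after n steps is 2/2^n. Need 2^n ≥ 2/0.0005 = 4000.
2^11 = 2048 < 4000 ≤ 2^12 = 4096, so n = 12.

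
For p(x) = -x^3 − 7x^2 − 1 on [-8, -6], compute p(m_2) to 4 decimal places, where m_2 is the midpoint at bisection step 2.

x = -7 gives p = -1, negative; keep [-8, -7]
x = -7.5 gives p = 27.125, positive; keep [-7.5, -7]

27.1250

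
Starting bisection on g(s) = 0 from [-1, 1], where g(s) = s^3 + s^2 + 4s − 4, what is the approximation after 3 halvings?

m = 0, g(m) = -4 (−); new bracket [0, 1]
m = 0.5, g(m) = -1.625 (−); new bracket [0.5, 1]
m = 0.75, g(m) = -0.015625 (−); new bracket [0.75, 1]

0.75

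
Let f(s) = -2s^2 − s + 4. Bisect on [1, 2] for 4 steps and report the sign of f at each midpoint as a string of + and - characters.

--+-

m = 1.5, f(m) = -2 (−); new bracket [1, 1.5]
m = 1.25, f(m) = -0.375 (−); new bracket [1, 1.25]
m = 1.125, f(m) = 0.34375 (+); new bracket [1.125, 1.25]
m = 1.1875, f(m) = -0.0078 (−); new bracket [1.125, 1.1875]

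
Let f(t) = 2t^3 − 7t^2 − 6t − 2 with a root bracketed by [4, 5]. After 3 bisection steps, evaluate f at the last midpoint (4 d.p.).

m = 4.5, f(m) = 11.5 (+); new bracket [4, 4.5]
m = 4.25, f(m) = -0.40625 (−); new bracket [4.25, 4.5]
m = 4.375, f(m) = 5.246094 (+); new bracket [4.25, 4.375]

5.2461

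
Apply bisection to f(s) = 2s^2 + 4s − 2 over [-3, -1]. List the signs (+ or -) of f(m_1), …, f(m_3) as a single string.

-+-

midpoint -2: f = -2 < 0 → [-3, -2]
midpoint -2.5: f = 0.5 > 0 → [-2.5, -2]
midpoint -2.25: f = -0.875 < 0 → [-2.5, -2.25]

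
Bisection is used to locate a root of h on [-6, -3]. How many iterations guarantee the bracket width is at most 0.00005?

16

Width after n steps is 3/2^n. Need 2^n ≥ 3/0.00005 = 60000.
2^15 = 32768 < 60000 ≤ 2^16 = 65536, so n = 16.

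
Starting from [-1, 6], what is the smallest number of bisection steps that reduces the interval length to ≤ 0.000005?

21

Width after n steps is 7/2^n. Need 2^n ≥ 7/0.000005 = 1400000.
2^20 = 1048576 < 1400000 ≤ 2^21 = 2097152, so n = 21.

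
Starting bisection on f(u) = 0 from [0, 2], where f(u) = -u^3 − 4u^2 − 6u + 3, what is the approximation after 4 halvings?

0.375

f(1) = -8 < 0, so the root lies in [0, 1]
f(0.5) = -1.125 < 0, so the root lies in [0, 0.5]
f(0.25) = 1.234375 > 0, so the root lies in [0.25, 0.5]
f(0.375) = 0.1348 > 0, so the root lies in [0.375, 0.5]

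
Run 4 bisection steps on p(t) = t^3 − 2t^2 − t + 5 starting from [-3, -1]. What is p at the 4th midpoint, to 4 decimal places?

-0.0059

m = -2, p(m) = -9 (−); new bracket [-2, -1]
m = -1.5, p(m) = -1.375 (−); new bracket [-1.5, -1]
m = -1.25, p(m) = 1.171875 (+); new bracket [-1.5, -1.25]
m = -1.375, p(m) = -0.0059 (−); new bracket [-1.375, -1.25]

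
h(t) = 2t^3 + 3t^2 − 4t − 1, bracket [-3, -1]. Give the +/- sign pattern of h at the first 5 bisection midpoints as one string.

+-+--

midpoint -2: h = 3 > 0 → [-3, -2]
midpoint -2.5: h = -3.5 < 0 → [-2.5, -2]
midpoint -2.25: h = 0.40625 > 0 → [-2.5, -2.25]
midpoint -2.375: h = -1.3711 < 0 → [-2.375, -2.25]
midpoint -2.3125: h = -0.4399 < 0 → [-2.3125, -2.25]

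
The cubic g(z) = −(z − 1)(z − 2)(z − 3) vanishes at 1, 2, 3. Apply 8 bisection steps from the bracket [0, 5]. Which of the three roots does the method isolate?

z = 2.5 gives g = 0.375, positive; keep [2.5, 5]
z = 3.75 gives g = -3.609375, negative; keep [2.5, 3.75]
z = 3.125 gives g = -0.298828, negative; keep [2.5, 3.125]
z = 2.8125 gives g = 0.2761, positive; keep [2.8125, 3.125]
z = 2.96875 gives g = 0.0596, positive; keep [2.96875, 3.125]
z = 3.046875 gives g = -0.1004, negative; keep [2.96875, 3.046875]
z = 3.0078125 gives g = -0.0158, negative; keep [2.96875, 3.0078125]
z = 2.98828125 gives g = 0.023, positive; keep [2.98828125, 3.0078125]

3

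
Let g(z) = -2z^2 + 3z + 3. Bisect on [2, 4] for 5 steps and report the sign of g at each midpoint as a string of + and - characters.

midpoint 3: g = -6 < 0 → [2, 3]
midpoint 2.5: g = -2 < 0 → [2, 2.5]
midpoint 2.25: g = -0.375 < 0 → [2, 2.25]
midpoint 2.125: g = 0.3438 > 0 → [2.125, 2.25]
midpoint 2.1875: g = -0.0078 < 0 → [2.125, 2.1875]

---+-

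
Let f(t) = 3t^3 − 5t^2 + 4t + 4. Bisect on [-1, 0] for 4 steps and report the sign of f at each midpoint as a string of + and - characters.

+---

m = -0.5, f(m) = 0.375 (+); new bracket [-1, -0.5]
m = -0.75, f(m) = -3.078125 (−); new bracket [-0.75, -0.5]
m = -0.625, f(m) = -1.185547 (−); new bracket [-0.625, -0.5]
m = -0.5625, f(m) = -0.366 (−); new bracket [-0.5625, -0.5]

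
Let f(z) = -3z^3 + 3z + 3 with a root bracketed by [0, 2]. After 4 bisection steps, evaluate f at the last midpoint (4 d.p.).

-0.6738

z = 1 gives f = 3, positive; keep [1, 2]
z = 1.5 gives f = -2.625, negative; keep [1, 1.5]
z = 1.25 gives f = 0.890625, positive; keep [1.25, 1.5]
z = 1.375 gives f = -0.6738, negative; keep [1.25, 1.375]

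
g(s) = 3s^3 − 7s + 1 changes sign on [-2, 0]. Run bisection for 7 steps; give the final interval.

g(-1) = 5 > 0, so the root lies in [-2, -1]
g(-1.5) = 1.375 > 0, so the root lies in [-2, -1.5]
g(-1.75) = -2.828125 < 0, so the root lies in [-1.75, -1.5]
g(-1.625) = -0.498 < 0, so the root lies in [-1.625, -1.5]
g(-1.5625) = 0.4934 > 0, so the root lies in [-1.625, -1.5625]
g(-1.59375) = 0.0117 > 0, so the root lies in [-1.625, -1.59375]
g(-1.609375) = -0.2396 < 0, so the root lies in [-1.609375, -1.59375]

[-1.609375, -1.59375]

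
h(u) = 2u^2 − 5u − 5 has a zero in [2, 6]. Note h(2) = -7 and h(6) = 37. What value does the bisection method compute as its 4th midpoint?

h(4) = 7 > 0, so the root lies in [2, 4]
h(3) = -2 < 0, so the root lies in [3, 4]
h(3.5) = 2 > 0, so the root lies in [3, 3.5]
h(3.25) = -0.125 < 0, so the root lies in [3.25, 3.5]

3.25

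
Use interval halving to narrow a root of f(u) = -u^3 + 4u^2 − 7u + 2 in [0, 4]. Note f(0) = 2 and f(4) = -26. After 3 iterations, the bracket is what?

[0, 0.5]

f(2) = -4 < 0, so the root lies in [0, 2]
f(1) = -2 < 0, so the root lies in [0, 1]
f(0.5) = -0.625 < 0, so the root lies in [0, 0.5]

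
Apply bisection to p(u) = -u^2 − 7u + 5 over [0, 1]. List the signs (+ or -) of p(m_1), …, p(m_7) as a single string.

+-+--++

midpoint 0.5: p = 1.25 > 0 → [0.5, 1]
midpoint 0.75: p = -0.8125 < 0 → [0.5, 0.75]
midpoint 0.625: p = 0.234375 > 0 → [0.625, 0.75]
midpoint 0.6875: p = -0.2852 < 0 → [0.625, 0.6875]
midpoint 0.65625: p = -0.0244 < 0 → [0.625, 0.65625]
midpoint 0.640625: p = 0.1052 > 0 → [0.640625, 0.65625]
midpoint 0.6484375: p = 0.0405 > 0 → [0.6484375, 0.65625]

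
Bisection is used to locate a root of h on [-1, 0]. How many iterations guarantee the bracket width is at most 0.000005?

Width after n steps is 1/2^n. Need 2^n ≥ 1/0.000005 = 200000.
2^17 = 131072 < 200000 ≤ 2^18 = 262144, so n = 18.

18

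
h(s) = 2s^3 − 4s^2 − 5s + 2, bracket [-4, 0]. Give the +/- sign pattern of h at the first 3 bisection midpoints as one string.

-+-

h(-2) = -20 < 0, so the root lies in [-2, 0]
h(-1) = 1 > 0, so the root lies in [-2, -1]
h(-1.5) = -6.25 < 0, so the root lies in [-1.5, -1]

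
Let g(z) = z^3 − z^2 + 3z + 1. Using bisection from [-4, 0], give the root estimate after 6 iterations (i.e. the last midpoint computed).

-0.3125

m = -2, g(m) = -17 (−); new bracket [-2, 0]
m = -1, g(m) = -4 (−); new bracket [-1, 0]
m = -0.5, g(m) = -0.875 (−); new bracket [-0.5, 0]
m = -0.25, g(m) = 0.1719 (+); new bracket [-0.5, -0.25]
m = -0.375, g(m) = -0.3184 (−); new bracket [-0.375, -0.25]
m = -0.3125, g(m) = -0.0657 (−); new bracket [-0.3125, -0.25]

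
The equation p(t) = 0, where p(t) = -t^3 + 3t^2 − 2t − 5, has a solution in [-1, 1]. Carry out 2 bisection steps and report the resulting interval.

midpoint 0: p = -5 < 0 → [-1, 0]
midpoint -0.5: p = -3.125 < 0 → [-1, -0.5]

[-1, -0.5]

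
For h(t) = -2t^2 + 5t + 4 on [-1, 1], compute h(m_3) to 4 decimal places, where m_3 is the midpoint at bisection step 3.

-0.8750

t = 0 gives h = 4, positive; keep [-1, 0]
t = -0.5 gives h = 1, positive; keep [-1, -0.5]
t = -0.75 gives h = -0.875, negative; keep [-0.75, -0.5]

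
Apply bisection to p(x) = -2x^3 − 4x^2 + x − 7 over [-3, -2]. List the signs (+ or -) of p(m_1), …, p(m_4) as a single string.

-+-+

midpoint -2.5: p = -3.25 < 0 → [-3, -2.5]
midpoint -2.75: p = 1.59375 > 0 → [-2.75, -2.5]
midpoint -2.625: p = -1.011719 < 0 → [-2.75, -2.625]
midpoint -2.6875: p = 0.2437 > 0 → [-2.6875, -2.625]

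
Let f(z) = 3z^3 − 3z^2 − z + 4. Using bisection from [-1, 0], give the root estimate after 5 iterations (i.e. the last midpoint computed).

f(-0.5) = 3.375 > 0, so the root lies in [-1, -0.5]
f(-0.75) = 1.796875 > 0, so the root lies in [-1, -0.75]
f(-0.875) = 0.568359 > 0, so the root lies in [-1, -0.875]
f(-0.9375) = -0.1711 < 0, so the root lies in [-0.9375, -0.875]
f(-0.90625) = 0.2095 > 0, so the root lies in [-0.9375, -0.90625]

-0.90625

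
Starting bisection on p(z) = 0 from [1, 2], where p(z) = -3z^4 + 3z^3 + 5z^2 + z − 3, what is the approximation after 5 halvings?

z = 1.5 gives p = 4.6875, positive; keep [1.5, 2]
z = 1.75 gives p = 2.003906, positive; keep [1.75, 2]
z = 1.875 gives p = -0.850342, negative; keep [1.75, 1.875]
z = 1.8125 gives p = 0.7246, positive; keep [1.8125, 1.875]
z = 1.84375 gives p = -0.0242, negative; keep [1.8125, 1.84375]

1.84375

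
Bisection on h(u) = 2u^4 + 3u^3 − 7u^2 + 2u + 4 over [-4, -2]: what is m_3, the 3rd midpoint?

-2.75

m = -3, h(m) = 16 (+); new bracket [-3, -2]
m = -2.5, h(m) = -13.5 (−); new bracket [-3, -2.5]
m = -2.75, h(m) = -2.445312 (−); new bracket [-3, -2.75]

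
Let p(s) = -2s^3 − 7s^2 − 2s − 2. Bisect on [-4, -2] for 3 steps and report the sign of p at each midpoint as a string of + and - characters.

-+-

s = -3 gives p = -5, negative; keep [-4, -3]
s = -3.5 gives p = 5, positive; keep [-3.5, -3]
s = -3.25 gives p = -0.78125, negative; keep [-3.5, -3.25]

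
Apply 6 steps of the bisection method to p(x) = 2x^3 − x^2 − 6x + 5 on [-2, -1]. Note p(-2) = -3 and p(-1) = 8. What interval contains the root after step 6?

p(-1.5) = 5 > 0, so the root lies in [-2, -1.5]
p(-1.75) = 1.71875 > 0, so the root lies in [-2, -1.75]
p(-1.875) = -0.449219 < 0, so the root lies in [-1.875, -1.75]
p(-1.8125) = 0.6812 > 0, so the root lies in [-1.875, -1.8125]
p(-1.84375) = 0.1277 > 0, so the root lies in [-1.875, -1.84375]
p(-1.859375) = -0.1578 < 0, so the root lies in [-1.859375, -1.84375]

[-1.859375, -1.84375]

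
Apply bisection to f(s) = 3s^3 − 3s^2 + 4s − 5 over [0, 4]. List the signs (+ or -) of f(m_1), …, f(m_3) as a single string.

m = 2, f(m) = 15 (+); new bracket [0, 2]
m = 1, f(m) = -1 (−); new bracket [1, 2]
m = 1.5, f(m) = 4.375 (+); new bracket [1, 1.5]

+-+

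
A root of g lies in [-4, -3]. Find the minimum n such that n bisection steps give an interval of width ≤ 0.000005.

18

Width after n steps is 1/2^n. Need 2^n ≥ 1/0.000005 = 200000.
2^17 = 131072 < 200000 ≤ 2^18 = 262144, so n = 18.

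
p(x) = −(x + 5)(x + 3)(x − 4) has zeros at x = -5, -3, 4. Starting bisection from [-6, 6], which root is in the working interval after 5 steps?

x = 0 gives p = 60, positive; keep [0, 6]
x = 3 gives p = 48, positive; keep [3, 6]
x = 4.5 gives p = -35.625, negative; keep [3, 4.5]
x = 3.75 gives p = 14.7656, positive; keep [3.75, 4.5]
x = 4.125 gives p = -8.127, negative; keep [3.75, 4.125]

4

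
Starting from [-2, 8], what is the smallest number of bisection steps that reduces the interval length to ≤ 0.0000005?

25

Width after n steps is 10/2^n. Need 2^n ≥ 10/0.0000005 = 20000000.
2^24 = 16777216 < 20000000 ≤ 2^25 = 33554432, so n = 25.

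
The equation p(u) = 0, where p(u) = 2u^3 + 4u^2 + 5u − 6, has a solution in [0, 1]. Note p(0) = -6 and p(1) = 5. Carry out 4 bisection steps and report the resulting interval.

m = 0.5, p(m) = -2.25 (−); new bracket [0.5, 1]
m = 0.75, p(m) = 0.84375 (+); new bracket [0.5, 0.75]
m = 0.625, p(m) = -0.824219 (−); new bracket [0.625, 0.75]
m = 0.6875, p(m) = -0.022 (−); new bracket [0.6875, 0.75]

[0.6875, 0.75]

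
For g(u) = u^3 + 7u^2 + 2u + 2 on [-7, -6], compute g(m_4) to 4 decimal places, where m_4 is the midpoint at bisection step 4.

u = -6.5 gives g = 10.125, positive; keep [-7, -6.5]
u = -6.75 gives g = -0.109375, negative; keep [-6.75, -6.5]
u = -6.625 gives g = 5.208984, positive; keep [-6.75, -6.625]
u = -6.6875 gives g = 2.6008, positive; keep [-6.75, -6.6875]

2.6008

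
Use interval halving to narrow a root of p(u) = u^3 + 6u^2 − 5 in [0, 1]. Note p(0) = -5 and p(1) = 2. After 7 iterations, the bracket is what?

u = 0.5 gives p = -3.375, negative; keep [0.5, 1]
u = 0.75 gives p = -1.203125, negative; keep [0.75, 1]
u = 0.875 gives p = 0.263672, positive; keep [0.75, 0.875]
u = 0.8125 gives p = -0.5027, negative; keep [0.8125, 0.875]
u = 0.84375 gives p = -0.1278, negative; keep [0.84375, 0.875]
u = 0.859375 gives p = 0.0658, positive; keep [0.84375, 0.859375]
u = 0.8515625 gives p = -0.0315, negative; keep [0.8515625, 0.859375]

[0.8515625, 0.859375]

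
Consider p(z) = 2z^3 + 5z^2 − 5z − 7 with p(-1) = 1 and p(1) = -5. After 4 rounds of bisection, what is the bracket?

[-1, -0.875]

midpoint 0: p = -7 < 0 → [-1, 0]
midpoint -0.5: p = -3.5 < 0 → [-1, -0.5]
midpoint -0.75: p = -1.28125 < 0 → [-1, -0.75]
midpoint -0.875: p = -0.1367 < 0 → [-1, -0.875]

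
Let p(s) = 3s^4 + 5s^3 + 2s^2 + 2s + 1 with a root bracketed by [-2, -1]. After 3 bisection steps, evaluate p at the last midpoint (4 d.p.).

-0.2434

p(-1.5) = 0.8125 > 0, so the root lies in [-1.5, -1]
p(-1.25) = -0.816406 < 0, so the root lies in [-1.5, -1.25]
p(-1.375) = -0.243408 < 0, so the root lies in [-1.5, -1.375]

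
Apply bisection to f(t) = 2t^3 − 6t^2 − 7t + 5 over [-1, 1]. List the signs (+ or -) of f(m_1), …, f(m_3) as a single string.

m = 0, f(m) = 5 (+); new bracket [0, 1]
m = 0.5, f(m) = 0.25 (+); new bracket [0.5, 1]
m = 0.75, f(m) = -2.78125 (−); new bracket [0.5, 0.75]

++-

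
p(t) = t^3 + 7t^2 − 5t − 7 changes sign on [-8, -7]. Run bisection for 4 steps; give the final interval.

[-7.5625, -7.5]

p(-7.5) = 2.375 > 0, so the root lies in [-8, -7.5]
p(-7.75) = -13.296875 < 0, so the root lies in [-7.75, -7.5]
p(-7.625) = -5.212891 < 0, so the root lies in [-7.625, -7.5]
p(-7.5625) = -1.3577 < 0, so the root lies in [-7.5625, -7.5]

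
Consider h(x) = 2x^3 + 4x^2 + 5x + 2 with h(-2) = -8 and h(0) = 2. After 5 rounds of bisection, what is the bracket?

m = -1, h(m) = -1 (−); new bracket [-1, 0]
m = -0.5, h(m) = 0.25 (+); new bracket [-1, -0.5]
m = -0.75, h(m) = -0.34375 (−); new bracket [-0.75, -0.5]
m = -0.625, h(m) = -0.0508 (−); new bracket [-0.625, -0.5]
m = -0.5625, h(m) = 0.0972 (+); new bracket [-0.625, -0.5625]

[-0.625, -0.5625]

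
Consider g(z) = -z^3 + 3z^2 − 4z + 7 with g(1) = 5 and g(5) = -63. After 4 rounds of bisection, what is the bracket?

m = 3, g(m) = -5 (−); new bracket [1, 3]
m = 2, g(m) = 3 (+); new bracket [2, 3]
m = 2.5, g(m) = 0.125 (+); new bracket [2.5, 3]
m = 2.75, g(m) = -2.1094 (−); new bracket [2.5, 2.75]

[2.5, 2.75]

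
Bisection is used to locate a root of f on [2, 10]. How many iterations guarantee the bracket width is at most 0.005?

11

Width after n steps is 8/2^n. Need 2^n ≥ 8/0.005 = 1600.
2^10 = 1024 < 1600 ≤ 2^11 = 2048, so n = 11.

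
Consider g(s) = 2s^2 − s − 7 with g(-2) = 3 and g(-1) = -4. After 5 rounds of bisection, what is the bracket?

m = -1.5, g(m) = -1 (−); new bracket [-2, -1.5]
m = -1.75, g(m) = 0.875 (+); new bracket [-1.75, -1.5]
m = -1.625, g(m) = -0.09375 (−); new bracket [-1.75, -1.625]
m = -1.6875, g(m) = 0.3828 (+); new bracket [-1.6875, -1.625]
m = -1.65625, g(m) = 0.1426 (+); new bracket [-1.65625, -1.625]

[-1.65625, -1.625]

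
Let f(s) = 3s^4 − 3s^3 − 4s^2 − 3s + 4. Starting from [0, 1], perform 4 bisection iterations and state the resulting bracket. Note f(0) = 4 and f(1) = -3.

f(0.5) = 1.3125 > 0, so the root lies in [0.5, 1]
f(0.75) = -0.816406 < 0, so the root lies in [0.5, 0.75]
f(0.625) = 0.287842 > 0, so the root lies in [0.625, 0.75]
f(0.6875) = -0.2578 < 0, so the root lies in [0.625, 0.6875]

[0.625, 0.6875]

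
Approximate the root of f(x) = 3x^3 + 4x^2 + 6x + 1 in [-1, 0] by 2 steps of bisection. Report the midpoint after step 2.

midpoint -0.5: f = -1.375 < 0 → [-0.5, 0]
midpoint -0.25: f = -0.296875 < 0 → [-0.25, 0]

-0.25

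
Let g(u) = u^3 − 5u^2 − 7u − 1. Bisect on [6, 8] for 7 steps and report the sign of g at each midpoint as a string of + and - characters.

+++-+-+

midpoint 7: g = 48 > 0 → [6, 7]
midpoint 6.5: g = 16.875 > 0 → [6, 6.5]
midpoint 6.25: g = 4.078125 > 0 → [6, 6.25]
midpoint 6.125: g = -1.6699 < 0 → [6.125, 6.25]
midpoint 6.1875: g = 1.1511 > 0 → [6.125, 6.1875]
midpoint 6.15625: g = -0.2726 < 0 → [6.15625, 6.1875]
midpoint 6.171875: g = 0.436 > 0 → [6.15625, 6.171875]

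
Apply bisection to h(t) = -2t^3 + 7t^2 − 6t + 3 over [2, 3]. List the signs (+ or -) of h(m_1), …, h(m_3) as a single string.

m = 2.5, h(m) = 0.5 (+); new bracket [2.5, 3]
m = 2.75, h(m) = -2.15625 (−); new bracket [2.5, 2.75]
m = 2.625, h(m) = -0.691406 (−); new bracket [2.5, 2.625]

+--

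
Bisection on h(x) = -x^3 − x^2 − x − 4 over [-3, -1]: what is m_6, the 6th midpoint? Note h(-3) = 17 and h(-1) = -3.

h(-2) = 2 > 0, so the root lies in [-2, -1]
h(-1.5) = -1.375 < 0, so the root lies in [-2, -1.5]
h(-1.75) = 0.046875 > 0, so the root lies in [-1.75, -1.5]
h(-1.625) = -0.7246 < 0, so the root lies in [-1.75, -1.625]
h(-1.6875) = -0.3547 < 0, so the root lies in [-1.75, -1.6875]
h(-1.71875) = -0.158 < 0, so the root lies in [-1.75, -1.71875]

-1.71875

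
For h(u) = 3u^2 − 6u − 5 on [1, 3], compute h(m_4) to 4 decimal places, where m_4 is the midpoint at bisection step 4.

-0.0781

h(2) = -5 < 0, so the root lies in [2, 3]
h(2.5) = -1.25 < 0, so the root lies in [2.5, 3]
h(2.75) = 1.1875 > 0, so the root lies in [2.5, 2.75]
h(2.625) = -0.0781 < 0, so the root lies in [2.625, 2.75]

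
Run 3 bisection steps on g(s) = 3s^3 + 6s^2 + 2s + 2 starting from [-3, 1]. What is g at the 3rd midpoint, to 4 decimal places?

2.3750

midpoint -1: g = 3 > 0 → [-3, -1]
midpoint -2: g = -2 < 0 → [-2, -1]
midpoint -1.5: g = 2.375 > 0 → [-2, -1.5]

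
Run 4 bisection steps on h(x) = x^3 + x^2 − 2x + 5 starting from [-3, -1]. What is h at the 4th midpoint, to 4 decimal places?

midpoint -2: h = 5 > 0 → [-3, -2]
midpoint -2.5: h = 0.625 > 0 → [-3, -2.5]
midpoint -2.75: h = -2.734375 < 0 → [-2.75, -2.5]
midpoint -2.625: h = -0.9473 < 0 → [-2.625, -2.5]

-0.9473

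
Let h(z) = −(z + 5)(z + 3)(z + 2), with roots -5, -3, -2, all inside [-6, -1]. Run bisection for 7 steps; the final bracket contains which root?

h(-3.5) = -1.125 < 0, so the root lies in [-6, -3.5]
h(-4.75) = -1.203125 < 0, so the root lies in [-6, -4.75]
h(-5.375) = 3.005859 > 0, so the root lies in [-5.375, -4.75]
h(-5.0625) = 0.3948 > 0, so the root lies in [-5.0625, -4.75]
h(-4.90625) = -0.5194 < 0, so the root lies in [-5.0625, -4.90625]
h(-4.984375) = -0.0925 < 0, so the root lies in [-5.0625, -4.984375]
h(-5.0234375) = 0.1434 > 0, so the root lies in [-5.0234375, -4.984375]

-5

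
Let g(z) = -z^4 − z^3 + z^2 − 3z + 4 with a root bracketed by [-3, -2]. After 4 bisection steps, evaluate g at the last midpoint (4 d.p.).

0.0542

z = -2.5 gives g = -5.6875, negative; keep [-2.5, -2]
z = -2.25 gives g = 1.574219, positive; keep [-2.5, -2.25]
z = -2.375 gives g = -1.654541, negative; keep [-2.375, -2.25]
z = -2.3125 gives g = 0.0542, positive; keep [-2.375, -2.3125]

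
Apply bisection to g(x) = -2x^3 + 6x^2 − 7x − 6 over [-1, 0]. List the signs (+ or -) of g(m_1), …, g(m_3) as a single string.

m = -0.5, g(m) = -0.75 (−); new bracket [-1, -0.5]
m = -0.75, g(m) = 3.46875 (+); new bracket [-0.75, -0.5]
m = -0.625, g(m) = 1.207031 (+); new bracket [-0.625, -0.5]

-++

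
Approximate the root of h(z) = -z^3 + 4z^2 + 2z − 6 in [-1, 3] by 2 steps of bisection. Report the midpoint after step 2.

m = 1, h(m) = -1 (−); new bracket [1, 3]
m = 2, h(m) = 6 (+); new bracket [1, 2]

2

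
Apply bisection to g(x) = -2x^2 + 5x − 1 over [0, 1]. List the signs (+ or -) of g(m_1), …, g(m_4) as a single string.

++--

m = 0.5, g(m) = 1 (+); new bracket [0, 0.5]
m = 0.25, g(m) = 0.125 (+); new bracket [0, 0.25]
m = 0.125, g(m) = -0.40625 (−); new bracket [0.125, 0.25]
m = 0.1875, g(m) = -0.1328 (−); new bracket [0.1875, 0.25]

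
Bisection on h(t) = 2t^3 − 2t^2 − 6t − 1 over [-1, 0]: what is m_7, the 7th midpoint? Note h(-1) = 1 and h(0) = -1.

-0.1796875

h(-0.5) = 1.25 > 0, so the root lies in [-0.5, 0]
h(-0.25) = 0.34375 > 0, so the root lies in [-0.25, 0]
h(-0.125) = -0.285156 < 0, so the root lies in [-0.25, -0.125]
h(-0.1875) = 0.0415 > 0, so the root lies in [-0.1875, -0.125]
h(-0.15625) = -0.119 < 0, so the root lies in [-0.1875, -0.15625]
h(-0.171875) = -0.038 < 0, so the root lies in [-0.1875, -0.171875]
h(-0.1796875) = 0.0019 > 0, so the root lies in [-0.1796875, -0.171875]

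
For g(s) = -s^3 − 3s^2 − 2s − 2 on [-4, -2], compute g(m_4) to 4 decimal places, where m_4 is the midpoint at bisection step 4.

0.6660

m = -3, g(m) = 4 (+); new bracket [-3, -2]
m = -2.5, g(m) = -0.125 (−); new bracket [-3, -2.5]
m = -2.75, g(m) = 1.609375 (+); new bracket [-2.75, -2.5]
m = -2.625, g(m) = 0.666 (+); new bracket [-2.625, -2.5]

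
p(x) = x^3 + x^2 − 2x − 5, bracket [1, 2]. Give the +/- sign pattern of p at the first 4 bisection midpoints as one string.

--++

midpoint 1.5: p = -2.375 < 0 → [1.5, 2]
midpoint 1.75: p = -0.078125 < 0 → [1.75, 2]
midpoint 1.875: p = 1.357422 > 0 → [1.75, 1.875]
midpoint 1.8125: p = 0.6145 > 0 → [1.75, 1.8125]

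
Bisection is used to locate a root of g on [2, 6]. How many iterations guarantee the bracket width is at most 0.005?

10

Width after n steps is 4/2^n. Need 2^n ≥ 4/0.005 = 800.
2^9 = 512 < 800 ≤ 2^10 = 1024, so n = 10.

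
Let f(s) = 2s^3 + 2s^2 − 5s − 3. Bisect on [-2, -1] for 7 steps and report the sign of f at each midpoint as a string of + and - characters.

m = -1.5, f(m) = 2.25 (+); new bracket [-2, -1.5]
m = -1.75, f(m) = 1.15625 (+); new bracket [-2, -1.75]
m = -1.875, f(m) = 0.222656 (+); new bracket [-2, -1.875]
m = -1.9375, f(m) = -0.3511 (−); new bracket [-1.9375, -1.875]
m = -1.90625, f(m) = -0.055 (−); new bracket [-1.90625, -1.875]
m = -1.890625, f(m) = 0.0861 (+); new bracket [-1.90625, -1.890625]
m = -1.8984375, f(m) = 0.0161 (+); new bracket [-1.90625, -1.8984375]

+++--++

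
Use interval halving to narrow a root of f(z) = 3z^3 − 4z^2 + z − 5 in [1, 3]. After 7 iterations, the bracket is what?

z = 2 gives f = 5, positive; keep [1, 2]
z = 1.5 gives f = -2.375, negative; keep [1.5, 2]
z = 1.75 gives f = 0.578125, positive; keep [1.5, 1.75]
z = 1.625 gives f = -1.0645, negative; keep [1.625, 1.75]
z = 1.6875 gives f = -0.2869, negative; keep [1.6875, 1.75]
z = 1.71875 gives f = 0.1344, positive; keep [1.6875, 1.71875]
z = 1.703125 gives f = -0.079, negative; keep [1.703125, 1.71875]

[1.703125, 1.71875]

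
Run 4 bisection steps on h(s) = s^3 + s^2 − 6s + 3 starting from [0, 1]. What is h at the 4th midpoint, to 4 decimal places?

s = 0.5 gives h = 0.375, positive; keep [0.5, 1]
s = 0.75 gives h = -0.515625, negative; keep [0.5, 0.75]
s = 0.625 gives h = -0.115234, negative; keep [0.5, 0.625]
s = 0.5625 gives h = 0.1194, positive; keep [0.5625, 0.625]

0.1194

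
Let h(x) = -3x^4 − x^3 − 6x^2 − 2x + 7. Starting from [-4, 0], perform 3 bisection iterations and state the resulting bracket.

[-1.5, -1]

m = -2, h(m) = -53 (−); new bracket [-2, 0]
m = -1, h(m) = 1 (+); new bracket [-2, -1]
m = -1.5, h(m) = -15.3125 (−); new bracket [-1.5, -1]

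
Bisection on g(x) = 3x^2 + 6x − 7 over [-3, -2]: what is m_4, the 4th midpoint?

g(-2.5) = -3.25 < 0, so the root lies in [-3, -2.5]
g(-2.75) = -0.8125 < 0, so the root lies in [-3, -2.75]
g(-2.875) = 0.546875 > 0, so the root lies in [-2.875, -2.75]
g(-2.8125) = -0.1445 < 0, so the root lies in [-2.875, -2.8125]

-2.8125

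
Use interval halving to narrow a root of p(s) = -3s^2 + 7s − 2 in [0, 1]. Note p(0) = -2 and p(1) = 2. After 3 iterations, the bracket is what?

midpoint 0.5: p = 0.75 > 0 → [0, 0.5]
midpoint 0.25: p = -0.4375 < 0 → [0.25, 0.5]
midpoint 0.375: p = 0.203125 > 0 → [0.25, 0.375]

[0.25, 0.375]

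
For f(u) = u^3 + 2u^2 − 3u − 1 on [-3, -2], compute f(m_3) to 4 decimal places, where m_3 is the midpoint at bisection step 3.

0.3926

m = -2.5, f(m) = 3.375 (+); new bracket [-3, -2.5]
m = -2.75, f(m) = 1.578125 (+); new bracket [-3, -2.75]
m = -2.875, f(m) = 0.392578 (+); new bracket [-3, -2.875]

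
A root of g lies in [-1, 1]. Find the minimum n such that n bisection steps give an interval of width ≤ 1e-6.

21

Width after n steps is 2/2^n. Need 2^n ≥ 2/1e-6 = 2000000.
2^20 = 1048576 < 2000000 ≤ 2^21 = 2097152, so n = 21.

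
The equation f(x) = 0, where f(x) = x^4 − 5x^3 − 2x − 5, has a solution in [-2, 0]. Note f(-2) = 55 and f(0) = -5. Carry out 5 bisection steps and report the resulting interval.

[-0.875, -0.8125]

f(-1) = 3 > 0, so the root lies in [-1, 0]
f(-0.5) = -3.3125 < 0, so the root lies in [-1, -0.5]
f(-0.75) = -1.074219 < 0, so the root lies in [-1, -0.75]
f(-0.875) = 0.6858 > 0, so the root lies in [-0.875, -0.75]
f(-0.8125) = -0.2573 < 0, so the root lies in [-0.875, -0.8125]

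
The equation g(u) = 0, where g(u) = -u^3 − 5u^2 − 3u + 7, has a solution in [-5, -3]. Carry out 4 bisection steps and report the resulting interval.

[-3.75, -3.625]

m = -4, g(m) = 3 (+); new bracket [-4, -3]
m = -3.5, g(m) = -0.875 (−); new bracket [-4, -3.5]
m = -3.75, g(m) = 0.671875 (+); new bracket [-3.75, -3.5]
m = -3.625, g(m) = -0.1934 (−); new bracket [-3.75, -3.625]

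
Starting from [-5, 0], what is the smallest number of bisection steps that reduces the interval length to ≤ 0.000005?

Width after n steps is 5/2^n. Need 2^n ≥ 5/0.000005 = 1000000.
2^19 = 524288 < 1000000 ≤ 2^20 = 1048576, so n = 20.

20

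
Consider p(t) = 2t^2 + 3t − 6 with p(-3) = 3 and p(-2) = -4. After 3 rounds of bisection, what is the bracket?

[-2.75, -2.625]

t = -2.5 gives p = -1, negative; keep [-3, -2.5]
t = -2.75 gives p = 0.875, positive; keep [-2.75, -2.5]
t = -2.625 gives p = -0.09375, negative; keep [-2.75, -2.625]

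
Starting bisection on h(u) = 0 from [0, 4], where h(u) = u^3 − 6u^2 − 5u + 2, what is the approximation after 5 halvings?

midpoint 2: h = -24 < 0 → [0, 2]
midpoint 1: h = -8 < 0 → [0, 1]
midpoint 0.5: h = -1.875 < 0 → [0, 0.5]
midpoint 0.25: h = 0.3906 > 0 → [0.25, 0.5]
midpoint 0.375: h = -0.666 < 0 → [0.25, 0.375]

0.375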